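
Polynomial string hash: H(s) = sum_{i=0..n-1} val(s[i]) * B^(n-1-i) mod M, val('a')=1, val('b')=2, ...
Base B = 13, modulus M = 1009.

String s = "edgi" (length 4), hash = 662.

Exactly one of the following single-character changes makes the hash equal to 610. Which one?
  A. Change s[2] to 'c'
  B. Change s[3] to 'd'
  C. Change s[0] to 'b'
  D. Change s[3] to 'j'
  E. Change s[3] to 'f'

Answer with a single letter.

Option A: s[2]='g'->'c', delta=(3-7)*13^1 mod 1009 = 957, hash=662+957 mod 1009 = 610 <-- target
Option B: s[3]='i'->'d', delta=(4-9)*13^0 mod 1009 = 1004, hash=662+1004 mod 1009 = 657
Option C: s[0]='e'->'b', delta=(2-5)*13^3 mod 1009 = 472, hash=662+472 mod 1009 = 125
Option D: s[3]='i'->'j', delta=(10-9)*13^0 mod 1009 = 1, hash=662+1 mod 1009 = 663
Option E: s[3]='i'->'f', delta=(6-9)*13^0 mod 1009 = 1006, hash=662+1006 mod 1009 = 659

Answer: A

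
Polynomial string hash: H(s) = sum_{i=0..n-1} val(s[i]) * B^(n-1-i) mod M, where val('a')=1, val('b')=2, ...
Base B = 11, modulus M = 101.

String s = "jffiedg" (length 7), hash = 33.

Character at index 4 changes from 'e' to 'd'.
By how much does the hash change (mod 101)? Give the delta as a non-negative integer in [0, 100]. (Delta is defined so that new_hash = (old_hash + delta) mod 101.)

Delta formula: (val(new) - val(old)) * B^(n-1-k) mod M
  val('d') - val('e') = 4 - 5 = -1
  B^(n-1-k) = 11^2 mod 101 = 20
  Delta = -1 * 20 mod 101 = 81

Answer: 81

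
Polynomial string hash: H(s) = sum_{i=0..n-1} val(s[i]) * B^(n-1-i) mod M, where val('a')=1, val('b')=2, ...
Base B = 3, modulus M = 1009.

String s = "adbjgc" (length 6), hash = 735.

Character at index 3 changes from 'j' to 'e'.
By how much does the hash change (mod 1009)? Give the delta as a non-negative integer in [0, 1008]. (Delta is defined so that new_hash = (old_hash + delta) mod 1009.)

Answer: 964

Derivation:
Delta formula: (val(new) - val(old)) * B^(n-1-k) mod M
  val('e') - val('j') = 5 - 10 = -5
  B^(n-1-k) = 3^2 mod 1009 = 9
  Delta = -5 * 9 mod 1009 = 964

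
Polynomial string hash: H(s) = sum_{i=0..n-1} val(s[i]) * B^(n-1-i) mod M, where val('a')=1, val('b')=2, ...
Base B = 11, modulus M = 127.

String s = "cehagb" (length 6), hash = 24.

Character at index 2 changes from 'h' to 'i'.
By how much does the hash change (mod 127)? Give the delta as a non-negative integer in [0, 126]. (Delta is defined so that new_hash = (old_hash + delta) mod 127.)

Answer: 61

Derivation:
Delta formula: (val(new) - val(old)) * B^(n-1-k) mod M
  val('i') - val('h') = 9 - 8 = 1
  B^(n-1-k) = 11^3 mod 127 = 61
  Delta = 1 * 61 mod 127 = 61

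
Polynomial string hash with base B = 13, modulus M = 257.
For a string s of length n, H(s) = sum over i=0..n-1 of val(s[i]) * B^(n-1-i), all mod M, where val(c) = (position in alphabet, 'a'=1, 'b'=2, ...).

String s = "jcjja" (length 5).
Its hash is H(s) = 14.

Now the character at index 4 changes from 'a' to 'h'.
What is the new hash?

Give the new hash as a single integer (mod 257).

val('a') = 1, val('h') = 8
Position k = 4, exponent = n-1-k = 0
B^0 mod M = 13^0 mod 257 = 1
Delta = (8 - 1) * 1 mod 257 = 7
New hash = (14 + 7) mod 257 = 21

Answer: 21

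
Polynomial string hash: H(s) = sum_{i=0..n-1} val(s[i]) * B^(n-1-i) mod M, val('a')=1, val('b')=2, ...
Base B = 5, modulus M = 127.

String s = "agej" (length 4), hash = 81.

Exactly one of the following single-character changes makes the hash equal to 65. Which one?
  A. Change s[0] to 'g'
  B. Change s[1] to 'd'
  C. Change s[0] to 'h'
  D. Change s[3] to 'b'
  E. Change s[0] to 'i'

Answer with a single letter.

Answer: E

Derivation:
Option A: s[0]='a'->'g', delta=(7-1)*5^3 mod 127 = 115, hash=81+115 mod 127 = 69
Option B: s[1]='g'->'d', delta=(4-7)*5^2 mod 127 = 52, hash=81+52 mod 127 = 6
Option C: s[0]='a'->'h', delta=(8-1)*5^3 mod 127 = 113, hash=81+113 mod 127 = 67
Option D: s[3]='j'->'b', delta=(2-10)*5^0 mod 127 = 119, hash=81+119 mod 127 = 73
Option E: s[0]='a'->'i', delta=(9-1)*5^3 mod 127 = 111, hash=81+111 mod 127 = 65 <-- target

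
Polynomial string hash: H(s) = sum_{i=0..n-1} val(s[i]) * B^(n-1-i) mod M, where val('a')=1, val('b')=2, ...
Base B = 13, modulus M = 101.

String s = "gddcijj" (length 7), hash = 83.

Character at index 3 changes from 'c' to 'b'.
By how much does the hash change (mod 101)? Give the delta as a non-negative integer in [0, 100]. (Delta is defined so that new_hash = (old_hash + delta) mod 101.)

Delta formula: (val(new) - val(old)) * B^(n-1-k) mod M
  val('b') - val('c') = 2 - 3 = -1
  B^(n-1-k) = 13^3 mod 101 = 76
  Delta = -1 * 76 mod 101 = 25

Answer: 25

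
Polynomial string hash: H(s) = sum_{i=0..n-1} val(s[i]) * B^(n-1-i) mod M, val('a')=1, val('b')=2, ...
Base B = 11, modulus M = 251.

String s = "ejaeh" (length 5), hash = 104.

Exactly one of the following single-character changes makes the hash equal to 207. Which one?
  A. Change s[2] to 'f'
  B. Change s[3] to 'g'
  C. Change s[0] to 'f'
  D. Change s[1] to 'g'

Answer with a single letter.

Answer: A

Derivation:
Option A: s[2]='a'->'f', delta=(6-1)*11^2 mod 251 = 103, hash=104+103 mod 251 = 207 <-- target
Option B: s[3]='e'->'g', delta=(7-5)*11^1 mod 251 = 22, hash=104+22 mod 251 = 126
Option C: s[0]='e'->'f', delta=(6-5)*11^4 mod 251 = 83, hash=104+83 mod 251 = 187
Option D: s[1]='j'->'g', delta=(7-10)*11^3 mod 251 = 23, hash=104+23 mod 251 = 127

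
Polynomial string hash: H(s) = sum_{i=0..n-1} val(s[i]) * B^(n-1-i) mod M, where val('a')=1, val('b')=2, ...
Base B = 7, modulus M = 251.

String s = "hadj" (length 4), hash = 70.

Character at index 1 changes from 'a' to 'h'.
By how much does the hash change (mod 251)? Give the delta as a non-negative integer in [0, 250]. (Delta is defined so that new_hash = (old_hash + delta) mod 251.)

Answer: 92

Derivation:
Delta formula: (val(new) - val(old)) * B^(n-1-k) mod M
  val('h') - val('a') = 8 - 1 = 7
  B^(n-1-k) = 7^2 mod 251 = 49
  Delta = 7 * 49 mod 251 = 92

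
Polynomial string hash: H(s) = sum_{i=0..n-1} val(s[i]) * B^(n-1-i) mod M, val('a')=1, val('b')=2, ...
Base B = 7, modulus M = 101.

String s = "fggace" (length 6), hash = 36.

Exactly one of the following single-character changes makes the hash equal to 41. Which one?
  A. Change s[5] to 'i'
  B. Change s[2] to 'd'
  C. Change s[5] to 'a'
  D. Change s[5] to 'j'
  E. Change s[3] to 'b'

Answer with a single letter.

Option A: s[5]='e'->'i', delta=(9-5)*7^0 mod 101 = 4, hash=36+4 mod 101 = 40
Option B: s[2]='g'->'d', delta=(4-7)*7^3 mod 101 = 82, hash=36+82 mod 101 = 17
Option C: s[5]='e'->'a', delta=(1-5)*7^0 mod 101 = 97, hash=36+97 mod 101 = 32
Option D: s[5]='e'->'j', delta=(10-5)*7^0 mod 101 = 5, hash=36+5 mod 101 = 41 <-- target
Option E: s[3]='a'->'b', delta=(2-1)*7^2 mod 101 = 49, hash=36+49 mod 101 = 85

Answer: D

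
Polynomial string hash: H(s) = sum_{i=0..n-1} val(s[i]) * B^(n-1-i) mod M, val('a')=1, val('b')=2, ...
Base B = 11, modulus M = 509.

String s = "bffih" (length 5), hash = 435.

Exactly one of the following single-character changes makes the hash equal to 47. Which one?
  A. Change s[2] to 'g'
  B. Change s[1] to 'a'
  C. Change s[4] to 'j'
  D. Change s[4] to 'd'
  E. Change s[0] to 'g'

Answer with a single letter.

Option A: s[2]='f'->'g', delta=(7-6)*11^2 mod 509 = 121, hash=435+121 mod 509 = 47 <-- target
Option B: s[1]='f'->'a', delta=(1-6)*11^3 mod 509 = 471, hash=435+471 mod 509 = 397
Option C: s[4]='h'->'j', delta=(10-8)*11^0 mod 509 = 2, hash=435+2 mod 509 = 437
Option D: s[4]='h'->'d', delta=(4-8)*11^0 mod 509 = 505, hash=435+505 mod 509 = 431
Option E: s[0]='b'->'g', delta=(7-2)*11^4 mod 509 = 418, hash=435+418 mod 509 = 344

Answer: A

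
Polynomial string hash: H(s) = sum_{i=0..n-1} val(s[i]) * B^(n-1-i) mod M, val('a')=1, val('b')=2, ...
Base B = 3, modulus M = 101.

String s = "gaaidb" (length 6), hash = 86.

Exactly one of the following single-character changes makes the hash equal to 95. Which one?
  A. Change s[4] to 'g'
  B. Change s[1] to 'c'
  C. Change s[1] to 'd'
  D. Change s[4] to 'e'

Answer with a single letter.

Option A: s[4]='d'->'g', delta=(7-4)*3^1 mod 101 = 9, hash=86+9 mod 101 = 95 <-- target
Option B: s[1]='a'->'c', delta=(3-1)*3^4 mod 101 = 61, hash=86+61 mod 101 = 46
Option C: s[1]='a'->'d', delta=(4-1)*3^4 mod 101 = 41, hash=86+41 mod 101 = 26
Option D: s[4]='d'->'e', delta=(5-4)*3^1 mod 101 = 3, hash=86+3 mod 101 = 89

Answer: A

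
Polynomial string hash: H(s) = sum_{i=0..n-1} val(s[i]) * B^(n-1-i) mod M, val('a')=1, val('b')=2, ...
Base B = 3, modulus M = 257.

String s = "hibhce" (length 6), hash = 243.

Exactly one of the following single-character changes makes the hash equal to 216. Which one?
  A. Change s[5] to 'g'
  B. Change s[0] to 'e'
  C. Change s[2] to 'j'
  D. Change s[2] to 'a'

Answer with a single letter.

Option A: s[5]='e'->'g', delta=(7-5)*3^0 mod 257 = 2, hash=243+2 mod 257 = 245
Option B: s[0]='h'->'e', delta=(5-8)*3^5 mod 257 = 42, hash=243+42 mod 257 = 28
Option C: s[2]='b'->'j', delta=(10-2)*3^3 mod 257 = 216, hash=243+216 mod 257 = 202
Option D: s[2]='b'->'a', delta=(1-2)*3^3 mod 257 = 230, hash=243+230 mod 257 = 216 <-- target

Answer: D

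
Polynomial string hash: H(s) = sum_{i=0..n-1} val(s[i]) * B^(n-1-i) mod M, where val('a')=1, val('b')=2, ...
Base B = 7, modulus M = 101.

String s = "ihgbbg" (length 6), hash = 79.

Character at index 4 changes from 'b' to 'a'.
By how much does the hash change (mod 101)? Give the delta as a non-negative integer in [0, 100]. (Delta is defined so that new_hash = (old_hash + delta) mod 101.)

Answer: 94

Derivation:
Delta formula: (val(new) - val(old)) * B^(n-1-k) mod M
  val('a') - val('b') = 1 - 2 = -1
  B^(n-1-k) = 7^1 mod 101 = 7
  Delta = -1 * 7 mod 101 = 94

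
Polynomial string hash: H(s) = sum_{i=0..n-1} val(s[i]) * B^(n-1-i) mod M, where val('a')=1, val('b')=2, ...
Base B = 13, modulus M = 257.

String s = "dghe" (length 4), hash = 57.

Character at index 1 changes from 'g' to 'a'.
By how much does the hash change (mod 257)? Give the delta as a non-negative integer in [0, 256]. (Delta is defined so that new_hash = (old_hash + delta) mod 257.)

Delta formula: (val(new) - val(old)) * B^(n-1-k) mod M
  val('a') - val('g') = 1 - 7 = -6
  B^(n-1-k) = 13^2 mod 257 = 169
  Delta = -6 * 169 mod 257 = 14

Answer: 14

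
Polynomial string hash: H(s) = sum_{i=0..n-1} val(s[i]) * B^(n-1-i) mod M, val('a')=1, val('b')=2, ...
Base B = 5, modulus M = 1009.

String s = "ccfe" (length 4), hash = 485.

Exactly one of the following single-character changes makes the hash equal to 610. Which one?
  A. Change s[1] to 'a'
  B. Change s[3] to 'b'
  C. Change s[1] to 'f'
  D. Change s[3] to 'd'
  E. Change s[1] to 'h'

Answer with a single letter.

Answer: E

Derivation:
Option A: s[1]='c'->'a', delta=(1-3)*5^2 mod 1009 = 959, hash=485+959 mod 1009 = 435
Option B: s[3]='e'->'b', delta=(2-5)*5^0 mod 1009 = 1006, hash=485+1006 mod 1009 = 482
Option C: s[1]='c'->'f', delta=(6-3)*5^2 mod 1009 = 75, hash=485+75 mod 1009 = 560
Option D: s[3]='e'->'d', delta=(4-5)*5^0 mod 1009 = 1008, hash=485+1008 mod 1009 = 484
Option E: s[1]='c'->'h', delta=(8-3)*5^2 mod 1009 = 125, hash=485+125 mod 1009 = 610 <-- target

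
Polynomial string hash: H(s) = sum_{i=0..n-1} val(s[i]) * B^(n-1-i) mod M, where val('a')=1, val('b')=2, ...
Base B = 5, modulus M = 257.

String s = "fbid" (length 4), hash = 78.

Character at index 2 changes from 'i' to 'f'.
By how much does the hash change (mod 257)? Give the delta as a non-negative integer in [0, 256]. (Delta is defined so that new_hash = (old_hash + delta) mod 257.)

Delta formula: (val(new) - val(old)) * B^(n-1-k) mod M
  val('f') - val('i') = 6 - 9 = -3
  B^(n-1-k) = 5^1 mod 257 = 5
  Delta = -3 * 5 mod 257 = 242

Answer: 242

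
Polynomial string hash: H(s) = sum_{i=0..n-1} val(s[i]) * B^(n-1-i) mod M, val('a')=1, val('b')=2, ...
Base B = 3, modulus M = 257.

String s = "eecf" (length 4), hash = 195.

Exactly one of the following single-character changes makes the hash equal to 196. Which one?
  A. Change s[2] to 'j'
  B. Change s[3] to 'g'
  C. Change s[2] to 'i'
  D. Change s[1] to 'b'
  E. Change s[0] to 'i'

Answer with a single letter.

Option A: s[2]='c'->'j', delta=(10-3)*3^1 mod 257 = 21, hash=195+21 mod 257 = 216
Option B: s[3]='f'->'g', delta=(7-6)*3^0 mod 257 = 1, hash=195+1 mod 257 = 196 <-- target
Option C: s[2]='c'->'i', delta=(9-3)*3^1 mod 257 = 18, hash=195+18 mod 257 = 213
Option D: s[1]='e'->'b', delta=(2-5)*3^2 mod 257 = 230, hash=195+230 mod 257 = 168
Option E: s[0]='e'->'i', delta=(9-5)*3^3 mod 257 = 108, hash=195+108 mod 257 = 46

Answer: B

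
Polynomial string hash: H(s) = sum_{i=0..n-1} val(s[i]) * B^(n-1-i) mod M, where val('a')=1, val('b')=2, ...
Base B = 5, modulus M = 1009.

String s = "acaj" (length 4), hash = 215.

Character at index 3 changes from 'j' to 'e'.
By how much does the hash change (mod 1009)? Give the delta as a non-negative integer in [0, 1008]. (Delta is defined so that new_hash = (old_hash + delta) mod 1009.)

Answer: 1004

Derivation:
Delta formula: (val(new) - val(old)) * B^(n-1-k) mod M
  val('e') - val('j') = 5 - 10 = -5
  B^(n-1-k) = 5^0 mod 1009 = 1
  Delta = -5 * 1 mod 1009 = 1004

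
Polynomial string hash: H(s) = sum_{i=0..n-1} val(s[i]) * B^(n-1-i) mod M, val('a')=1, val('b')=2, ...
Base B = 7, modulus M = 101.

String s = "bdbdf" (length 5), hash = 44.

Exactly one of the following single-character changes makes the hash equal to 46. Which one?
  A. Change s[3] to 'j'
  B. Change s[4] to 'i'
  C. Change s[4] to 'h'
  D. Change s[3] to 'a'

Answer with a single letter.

Answer: C

Derivation:
Option A: s[3]='d'->'j', delta=(10-4)*7^1 mod 101 = 42, hash=44+42 mod 101 = 86
Option B: s[4]='f'->'i', delta=(9-6)*7^0 mod 101 = 3, hash=44+3 mod 101 = 47
Option C: s[4]='f'->'h', delta=(8-6)*7^0 mod 101 = 2, hash=44+2 mod 101 = 46 <-- target
Option D: s[3]='d'->'a', delta=(1-4)*7^1 mod 101 = 80, hash=44+80 mod 101 = 23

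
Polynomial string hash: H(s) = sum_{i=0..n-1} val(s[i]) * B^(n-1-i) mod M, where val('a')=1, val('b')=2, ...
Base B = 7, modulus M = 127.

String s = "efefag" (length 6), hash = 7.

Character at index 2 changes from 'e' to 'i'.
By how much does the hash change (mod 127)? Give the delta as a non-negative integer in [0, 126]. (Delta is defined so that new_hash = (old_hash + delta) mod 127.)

Answer: 102

Derivation:
Delta formula: (val(new) - val(old)) * B^(n-1-k) mod M
  val('i') - val('e') = 9 - 5 = 4
  B^(n-1-k) = 7^3 mod 127 = 89
  Delta = 4 * 89 mod 127 = 102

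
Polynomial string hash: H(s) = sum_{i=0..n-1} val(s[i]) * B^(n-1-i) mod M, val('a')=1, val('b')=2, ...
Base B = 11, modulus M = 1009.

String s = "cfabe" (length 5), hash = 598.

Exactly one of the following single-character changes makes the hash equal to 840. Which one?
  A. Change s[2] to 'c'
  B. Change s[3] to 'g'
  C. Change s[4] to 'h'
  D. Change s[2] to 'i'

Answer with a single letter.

Answer: A

Derivation:
Option A: s[2]='a'->'c', delta=(3-1)*11^2 mod 1009 = 242, hash=598+242 mod 1009 = 840 <-- target
Option B: s[3]='b'->'g', delta=(7-2)*11^1 mod 1009 = 55, hash=598+55 mod 1009 = 653
Option C: s[4]='e'->'h', delta=(8-5)*11^0 mod 1009 = 3, hash=598+3 mod 1009 = 601
Option D: s[2]='a'->'i', delta=(9-1)*11^2 mod 1009 = 968, hash=598+968 mod 1009 = 557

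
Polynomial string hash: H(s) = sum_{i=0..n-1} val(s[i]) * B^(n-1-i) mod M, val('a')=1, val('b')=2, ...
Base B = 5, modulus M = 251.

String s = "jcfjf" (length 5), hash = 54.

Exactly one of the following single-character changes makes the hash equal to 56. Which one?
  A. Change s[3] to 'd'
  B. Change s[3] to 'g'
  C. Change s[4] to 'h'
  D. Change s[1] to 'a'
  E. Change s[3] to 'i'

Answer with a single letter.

Option A: s[3]='j'->'d', delta=(4-10)*5^1 mod 251 = 221, hash=54+221 mod 251 = 24
Option B: s[3]='j'->'g', delta=(7-10)*5^1 mod 251 = 236, hash=54+236 mod 251 = 39
Option C: s[4]='f'->'h', delta=(8-6)*5^0 mod 251 = 2, hash=54+2 mod 251 = 56 <-- target
Option D: s[1]='c'->'a', delta=(1-3)*5^3 mod 251 = 1, hash=54+1 mod 251 = 55
Option E: s[3]='j'->'i', delta=(9-10)*5^1 mod 251 = 246, hash=54+246 mod 251 = 49

Answer: C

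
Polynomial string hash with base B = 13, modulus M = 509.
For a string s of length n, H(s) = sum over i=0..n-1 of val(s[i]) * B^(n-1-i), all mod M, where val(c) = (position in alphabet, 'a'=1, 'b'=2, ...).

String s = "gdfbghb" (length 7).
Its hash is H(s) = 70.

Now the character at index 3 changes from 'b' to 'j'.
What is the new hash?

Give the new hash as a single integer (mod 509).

val('b') = 2, val('j') = 10
Position k = 3, exponent = n-1-k = 3
B^3 mod M = 13^3 mod 509 = 161
Delta = (10 - 2) * 161 mod 509 = 270
New hash = (70 + 270) mod 509 = 340

Answer: 340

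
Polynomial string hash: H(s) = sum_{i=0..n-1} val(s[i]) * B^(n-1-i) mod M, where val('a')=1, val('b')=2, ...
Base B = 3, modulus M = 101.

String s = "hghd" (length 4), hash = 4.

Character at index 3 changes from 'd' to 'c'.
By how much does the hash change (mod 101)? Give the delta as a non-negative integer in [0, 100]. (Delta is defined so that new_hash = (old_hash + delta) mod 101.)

Delta formula: (val(new) - val(old)) * B^(n-1-k) mod M
  val('c') - val('d') = 3 - 4 = -1
  B^(n-1-k) = 3^0 mod 101 = 1
  Delta = -1 * 1 mod 101 = 100

Answer: 100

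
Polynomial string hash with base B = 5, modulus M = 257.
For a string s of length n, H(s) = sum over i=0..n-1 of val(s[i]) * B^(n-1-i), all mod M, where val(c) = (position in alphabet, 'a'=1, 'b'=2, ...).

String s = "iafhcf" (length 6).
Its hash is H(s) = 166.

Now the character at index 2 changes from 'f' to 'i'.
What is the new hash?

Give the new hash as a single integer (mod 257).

val('f') = 6, val('i') = 9
Position k = 2, exponent = n-1-k = 3
B^3 mod M = 5^3 mod 257 = 125
Delta = (9 - 6) * 125 mod 257 = 118
New hash = (166 + 118) mod 257 = 27

Answer: 27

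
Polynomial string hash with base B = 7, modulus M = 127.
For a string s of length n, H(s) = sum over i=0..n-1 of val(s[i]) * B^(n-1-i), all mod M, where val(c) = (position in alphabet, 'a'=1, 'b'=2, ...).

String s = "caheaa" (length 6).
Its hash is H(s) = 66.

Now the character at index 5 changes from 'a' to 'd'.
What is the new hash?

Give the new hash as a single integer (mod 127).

val('a') = 1, val('d') = 4
Position k = 5, exponent = n-1-k = 0
B^0 mod M = 7^0 mod 127 = 1
Delta = (4 - 1) * 1 mod 127 = 3
New hash = (66 + 3) mod 127 = 69

Answer: 69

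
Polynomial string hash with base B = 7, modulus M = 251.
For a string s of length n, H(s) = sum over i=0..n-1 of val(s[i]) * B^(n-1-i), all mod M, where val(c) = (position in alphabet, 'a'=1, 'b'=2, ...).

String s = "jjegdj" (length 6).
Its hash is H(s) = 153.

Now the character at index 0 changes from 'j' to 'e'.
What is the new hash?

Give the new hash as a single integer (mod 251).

val('j') = 10, val('e') = 5
Position k = 0, exponent = n-1-k = 5
B^5 mod M = 7^5 mod 251 = 241
Delta = (5 - 10) * 241 mod 251 = 50
New hash = (153 + 50) mod 251 = 203

Answer: 203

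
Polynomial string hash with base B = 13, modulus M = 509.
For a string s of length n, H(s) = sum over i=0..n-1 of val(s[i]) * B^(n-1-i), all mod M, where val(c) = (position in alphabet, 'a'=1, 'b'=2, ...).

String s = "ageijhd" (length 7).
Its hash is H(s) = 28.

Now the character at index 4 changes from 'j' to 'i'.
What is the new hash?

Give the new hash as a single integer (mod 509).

Answer: 368

Derivation:
val('j') = 10, val('i') = 9
Position k = 4, exponent = n-1-k = 2
B^2 mod M = 13^2 mod 509 = 169
Delta = (9 - 10) * 169 mod 509 = 340
New hash = (28 + 340) mod 509 = 368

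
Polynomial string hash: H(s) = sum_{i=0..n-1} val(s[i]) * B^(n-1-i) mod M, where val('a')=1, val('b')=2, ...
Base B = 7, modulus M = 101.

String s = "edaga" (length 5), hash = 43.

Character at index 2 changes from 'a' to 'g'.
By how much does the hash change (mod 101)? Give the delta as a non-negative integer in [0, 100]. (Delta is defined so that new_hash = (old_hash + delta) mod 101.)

Delta formula: (val(new) - val(old)) * B^(n-1-k) mod M
  val('g') - val('a') = 7 - 1 = 6
  B^(n-1-k) = 7^2 mod 101 = 49
  Delta = 6 * 49 mod 101 = 92

Answer: 92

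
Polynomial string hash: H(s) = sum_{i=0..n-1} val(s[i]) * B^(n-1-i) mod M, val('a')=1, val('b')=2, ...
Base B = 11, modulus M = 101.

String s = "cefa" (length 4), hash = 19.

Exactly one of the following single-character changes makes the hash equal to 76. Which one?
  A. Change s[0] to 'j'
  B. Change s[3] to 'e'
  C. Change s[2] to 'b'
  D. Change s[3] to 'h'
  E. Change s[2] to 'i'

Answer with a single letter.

Answer: C

Derivation:
Option A: s[0]='c'->'j', delta=(10-3)*11^3 mod 101 = 25, hash=19+25 mod 101 = 44
Option B: s[3]='a'->'e', delta=(5-1)*11^0 mod 101 = 4, hash=19+4 mod 101 = 23
Option C: s[2]='f'->'b', delta=(2-6)*11^1 mod 101 = 57, hash=19+57 mod 101 = 76 <-- target
Option D: s[3]='a'->'h', delta=(8-1)*11^0 mod 101 = 7, hash=19+7 mod 101 = 26
Option E: s[2]='f'->'i', delta=(9-6)*11^1 mod 101 = 33, hash=19+33 mod 101 = 52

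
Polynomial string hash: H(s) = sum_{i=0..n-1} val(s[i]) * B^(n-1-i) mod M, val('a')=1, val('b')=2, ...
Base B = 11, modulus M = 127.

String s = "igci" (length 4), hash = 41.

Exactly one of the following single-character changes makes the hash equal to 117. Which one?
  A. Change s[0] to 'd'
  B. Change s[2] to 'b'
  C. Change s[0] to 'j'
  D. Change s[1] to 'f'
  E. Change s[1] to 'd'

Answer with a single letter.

Option A: s[0]='i'->'d', delta=(4-9)*11^3 mod 127 = 76, hash=41+76 mod 127 = 117 <-- target
Option B: s[2]='c'->'b', delta=(2-3)*11^1 mod 127 = 116, hash=41+116 mod 127 = 30
Option C: s[0]='i'->'j', delta=(10-9)*11^3 mod 127 = 61, hash=41+61 mod 127 = 102
Option D: s[1]='g'->'f', delta=(6-7)*11^2 mod 127 = 6, hash=41+6 mod 127 = 47
Option E: s[1]='g'->'d', delta=(4-7)*11^2 mod 127 = 18, hash=41+18 mod 127 = 59

Answer: A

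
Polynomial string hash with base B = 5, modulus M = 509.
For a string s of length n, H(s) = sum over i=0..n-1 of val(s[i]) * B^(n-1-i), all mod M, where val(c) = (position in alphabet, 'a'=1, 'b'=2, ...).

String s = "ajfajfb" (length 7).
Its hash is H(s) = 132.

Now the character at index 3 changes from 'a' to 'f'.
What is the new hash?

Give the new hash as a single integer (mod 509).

val('a') = 1, val('f') = 6
Position k = 3, exponent = n-1-k = 3
B^3 mod M = 5^3 mod 509 = 125
Delta = (6 - 1) * 125 mod 509 = 116
New hash = (132 + 116) mod 509 = 248

Answer: 248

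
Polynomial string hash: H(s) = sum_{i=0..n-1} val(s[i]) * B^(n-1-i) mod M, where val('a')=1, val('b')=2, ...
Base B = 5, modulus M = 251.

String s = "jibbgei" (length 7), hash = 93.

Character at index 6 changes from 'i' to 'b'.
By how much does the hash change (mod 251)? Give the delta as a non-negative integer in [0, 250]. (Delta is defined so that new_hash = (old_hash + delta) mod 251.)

Delta formula: (val(new) - val(old)) * B^(n-1-k) mod M
  val('b') - val('i') = 2 - 9 = -7
  B^(n-1-k) = 5^0 mod 251 = 1
  Delta = -7 * 1 mod 251 = 244

Answer: 244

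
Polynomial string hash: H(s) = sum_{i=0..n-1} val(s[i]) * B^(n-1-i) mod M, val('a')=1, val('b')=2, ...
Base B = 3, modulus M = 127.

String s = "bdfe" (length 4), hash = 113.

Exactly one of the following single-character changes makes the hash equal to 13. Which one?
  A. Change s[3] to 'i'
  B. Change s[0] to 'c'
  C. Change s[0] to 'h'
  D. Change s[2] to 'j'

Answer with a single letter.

Option A: s[3]='e'->'i', delta=(9-5)*3^0 mod 127 = 4, hash=113+4 mod 127 = 117
Option B: s[0]='b'->'c', delta=(3-2)*3^3 mod 127 = 27, hash=113+27 mod 127 = 13 <-- target
Option C: s[0]='b'->'h', delta=(8-2)*3^3 mod 127 = 35, hash=113+35 mod 127 = 21
Option D: s[2]='f'->'j', delta=(10-6)*3^1 mod 127 = 12, hash=113+12 mod 127 = 125

Answer: B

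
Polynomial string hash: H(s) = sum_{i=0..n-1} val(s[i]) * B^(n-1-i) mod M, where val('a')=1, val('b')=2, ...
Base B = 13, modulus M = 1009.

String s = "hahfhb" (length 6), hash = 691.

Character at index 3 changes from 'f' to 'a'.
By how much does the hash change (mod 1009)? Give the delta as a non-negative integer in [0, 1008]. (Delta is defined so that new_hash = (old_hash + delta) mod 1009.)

Delta formula: (val(new) - val(old)) * B^(n-1-k) mod M
  val('a') - val('f') = 1 - 6 = -5
  B^(n-1-k) = 13^2 mod 1009 = 169
  Delta = -5 * 169 mod 1009 = 164

Answer: 164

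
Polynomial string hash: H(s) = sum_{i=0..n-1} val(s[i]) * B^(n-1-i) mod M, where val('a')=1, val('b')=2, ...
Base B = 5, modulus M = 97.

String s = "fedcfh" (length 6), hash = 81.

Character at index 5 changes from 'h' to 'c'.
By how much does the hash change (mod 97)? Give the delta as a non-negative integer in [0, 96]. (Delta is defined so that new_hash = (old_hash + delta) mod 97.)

Delta formula: (val(new) - val(old)) * B^(n-1-k) mod M
  val('c') - val('h') = 3 - 8 = -5
  B^(n-1-k) = 5^0 mod 97 = 1
  Delta = -5 * 1 mod 97 = 92

Answer: 92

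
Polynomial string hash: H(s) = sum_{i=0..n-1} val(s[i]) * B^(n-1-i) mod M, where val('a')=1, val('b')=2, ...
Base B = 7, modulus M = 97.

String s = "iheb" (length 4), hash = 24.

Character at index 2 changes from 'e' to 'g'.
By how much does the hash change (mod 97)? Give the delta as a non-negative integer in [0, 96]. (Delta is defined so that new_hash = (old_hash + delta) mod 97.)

Answer: 14

Derivation:
Delta formula: (val(new) - val(old)) * B^(n-1-k) mod M
  val('g') - val('e') = 7 - 5 = 2
  B^(n-1-k) = 7^1 mod 97 = 7
  Delta = 2 * 7 mod 97 = 14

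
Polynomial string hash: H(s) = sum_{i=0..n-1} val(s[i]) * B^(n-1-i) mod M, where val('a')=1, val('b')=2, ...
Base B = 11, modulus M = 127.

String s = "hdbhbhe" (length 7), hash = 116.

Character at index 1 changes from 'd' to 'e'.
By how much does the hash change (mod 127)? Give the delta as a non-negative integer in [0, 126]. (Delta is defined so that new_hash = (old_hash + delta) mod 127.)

Answer: 15

Derivation:
Delta formula: (val(new) - val(old)) * B^(n-1-k) mod M
  val('e') - val('d') = 5 - 4 = 1
  B^(n-1-k) = 11^5 mod 127 = 15
  Delta = 1 * 15 mod 127 = 15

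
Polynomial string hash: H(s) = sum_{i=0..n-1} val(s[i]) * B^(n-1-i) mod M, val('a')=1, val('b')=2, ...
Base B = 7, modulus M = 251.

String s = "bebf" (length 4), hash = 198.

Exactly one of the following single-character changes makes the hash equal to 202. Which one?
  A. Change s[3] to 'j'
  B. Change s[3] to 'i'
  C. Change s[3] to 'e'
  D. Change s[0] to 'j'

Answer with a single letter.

Answer: A

Derivation:
Option A: s[3]='f'->'j', delta=(10-6)*7^0 mod 251 = 4, hash=198+4 mod 251 = 202 <-- target
Option B: s[3]='f'->'i', delta=(9-6)*7^0 mod 251 = 3, hash=198+3 mod 251 = 201
Option C: s[3]='f'->'e', delta=(5-6)*7^0 mod 251 = 250, hash=198+250 mod 251 = 197
Option D: s[0]='b'->'j', delta=(10-2)*7^3 mod 251 = 234, hash=198+234 mod 251 = 181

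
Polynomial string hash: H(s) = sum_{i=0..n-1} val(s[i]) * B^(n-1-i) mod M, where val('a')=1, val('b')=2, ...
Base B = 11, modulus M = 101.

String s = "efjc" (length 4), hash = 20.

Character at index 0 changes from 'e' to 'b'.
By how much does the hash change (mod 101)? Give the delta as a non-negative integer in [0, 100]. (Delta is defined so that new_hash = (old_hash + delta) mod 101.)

Answer: 47

Derivation:
Delta formula: (val(new) - val(old)) * B^(n-1-k) mod M
  val('b') - val('e') = 2 - 5 = -3
  B^(n-1-k) = 11^3 mod 101 = 18
  Delta = -3 * 18 mod 101 = 47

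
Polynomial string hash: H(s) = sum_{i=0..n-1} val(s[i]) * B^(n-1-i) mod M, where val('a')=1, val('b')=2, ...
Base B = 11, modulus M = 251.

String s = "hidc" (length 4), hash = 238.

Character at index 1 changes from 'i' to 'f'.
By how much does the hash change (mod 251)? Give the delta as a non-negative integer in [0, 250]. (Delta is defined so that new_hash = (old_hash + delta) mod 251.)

Answer: 139

Derivation:
Delta formula: (val(new) - val(old)) * B^(n-1-k) mod M
  val('f') - val('i') = 6 - 9 = -3
  B^(n-1-k) = 11^2 mod 251 = 121
  Delta = -3 * 121 mod 251 = 139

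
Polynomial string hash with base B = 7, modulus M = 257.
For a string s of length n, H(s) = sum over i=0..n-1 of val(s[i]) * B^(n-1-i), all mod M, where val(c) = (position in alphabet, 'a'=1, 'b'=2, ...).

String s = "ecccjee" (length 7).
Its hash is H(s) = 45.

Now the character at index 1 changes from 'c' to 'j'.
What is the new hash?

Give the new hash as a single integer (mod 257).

val('c') = 3, val('j') = 10
Position k = 1, exponent = n-1-k = 5
B^5 mod M = 7^5 mod 257 = 102
Delta = (10 - 3) * 102 mod 257 = 200
New hash = (45 + 200) mod 257 = 245

Answer: 245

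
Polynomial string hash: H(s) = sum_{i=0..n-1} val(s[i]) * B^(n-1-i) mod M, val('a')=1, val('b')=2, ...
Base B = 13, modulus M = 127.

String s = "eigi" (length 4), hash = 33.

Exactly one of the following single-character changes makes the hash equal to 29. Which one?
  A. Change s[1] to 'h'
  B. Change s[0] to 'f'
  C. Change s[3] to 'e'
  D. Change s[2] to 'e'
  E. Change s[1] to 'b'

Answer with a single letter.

Answer: C

Derivation:
Option A: s[1]='i'->'h', delta=(8-9)*13^2 mod 127 = 85, hash=33+85 mod 127 = 118
Option B: s[0]='e'->'f', delta=(6-5)*13^3 mod 127 = 38, hash=33+38 mod 127 = 71
Option C: s[3]='i'->'e', delta=(5-9)*13^0 mod 127 = 123, hash=33+123 mod 127 = 29 <-- target
Option D: s[2]='g'->'e', delta=(5-7)*13^1 mod 127 = 101, hash=33+101 mod 127 = 7
Option E: s[1]='i'->'b', delta=(2-9)*13^2 mod 127 = 87, hash=33+87 mod 127 = 120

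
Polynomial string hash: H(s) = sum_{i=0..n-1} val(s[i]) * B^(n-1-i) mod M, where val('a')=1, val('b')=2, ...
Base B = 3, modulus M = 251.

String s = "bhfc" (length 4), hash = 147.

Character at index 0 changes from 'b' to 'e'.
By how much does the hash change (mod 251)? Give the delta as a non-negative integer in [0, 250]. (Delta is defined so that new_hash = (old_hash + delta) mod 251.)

Answer: 81

Derivation:
Delta formula: (val(new) - val(old)) * B^(n-1-k) mod M
  val('e') - val('b') = 5 - 2 = 3
  B^(n-1-k) = 3^3 mod 251 = 27
  Delta = 3 * 27 mod 251 = 81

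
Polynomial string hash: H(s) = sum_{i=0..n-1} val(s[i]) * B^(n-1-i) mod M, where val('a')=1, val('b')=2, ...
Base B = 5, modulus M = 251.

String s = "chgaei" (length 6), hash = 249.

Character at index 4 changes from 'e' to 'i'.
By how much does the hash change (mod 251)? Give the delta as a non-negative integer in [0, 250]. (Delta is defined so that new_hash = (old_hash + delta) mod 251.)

Delta formula: (val(new) - val(old)) * B^(n-1-k) mod M
  val('i') - val('e') = 9 - 5 = 4
  B^(n-1-k) = 5^1 mod 251 = 5
  Delta = 4 * 5 mod 251 = 20

Answer: 20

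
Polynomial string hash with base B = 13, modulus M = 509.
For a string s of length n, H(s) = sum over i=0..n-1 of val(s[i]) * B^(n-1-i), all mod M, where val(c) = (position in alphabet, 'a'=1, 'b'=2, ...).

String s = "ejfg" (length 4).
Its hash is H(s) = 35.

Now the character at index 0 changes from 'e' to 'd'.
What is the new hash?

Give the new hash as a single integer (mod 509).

Answer: 383

Derivation:
val('e') = 5, val('d') = 4
Position k = 0, exponent = n-1-k = 3
B^3 mod M = 13^3 mod 509 = 161
Delta = (4 - 5) * 161 mod 509 = 348
New hash = (35 + 348) mod 509 = 383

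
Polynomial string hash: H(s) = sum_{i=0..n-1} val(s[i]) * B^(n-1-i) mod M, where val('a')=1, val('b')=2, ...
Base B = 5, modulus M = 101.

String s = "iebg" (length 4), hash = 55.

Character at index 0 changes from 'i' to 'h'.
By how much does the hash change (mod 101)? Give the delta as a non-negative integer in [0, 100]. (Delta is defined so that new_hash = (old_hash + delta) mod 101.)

Answer: 77

Derivation:
Delta formula: (val(new) - val(old)) * B^(n-1-k) mod M
  val('h') - val('i') = 8 - 9 = -1
  B^(n-1-k) = 5^3 mod 101 = 24
  Delta = -1 * 24 mod 101 = 77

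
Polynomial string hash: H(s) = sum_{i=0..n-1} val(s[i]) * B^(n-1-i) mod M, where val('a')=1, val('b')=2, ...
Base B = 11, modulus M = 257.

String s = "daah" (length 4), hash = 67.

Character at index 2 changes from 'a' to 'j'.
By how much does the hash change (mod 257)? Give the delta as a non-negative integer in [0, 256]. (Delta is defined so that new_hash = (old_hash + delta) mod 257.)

Answer: 99

Derivation:
Delta formula: (val(new) - val(old)) * B^(n-1-k) mod M
  val('j') - val('a') = 10 - 1 = 9
  B^(n-1-k) = 11^1 mod 257 = 11
  Delta = 9 * 11 mod 257 = 99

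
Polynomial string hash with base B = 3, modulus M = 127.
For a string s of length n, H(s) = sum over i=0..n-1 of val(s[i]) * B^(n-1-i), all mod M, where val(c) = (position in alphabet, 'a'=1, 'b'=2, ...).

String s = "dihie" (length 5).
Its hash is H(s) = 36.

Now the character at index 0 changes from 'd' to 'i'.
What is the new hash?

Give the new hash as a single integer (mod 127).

Answer: 60

Derivation:
val('d') = 4, val('i') = 9
Position k = 0, exponent = n-1-k = 4
B^4 mod M = 3^4 mod 127 = 81
Delta = (9 - 4) * 81 mod 127 = 24
New hash = (36 + 24) mod 127 = 60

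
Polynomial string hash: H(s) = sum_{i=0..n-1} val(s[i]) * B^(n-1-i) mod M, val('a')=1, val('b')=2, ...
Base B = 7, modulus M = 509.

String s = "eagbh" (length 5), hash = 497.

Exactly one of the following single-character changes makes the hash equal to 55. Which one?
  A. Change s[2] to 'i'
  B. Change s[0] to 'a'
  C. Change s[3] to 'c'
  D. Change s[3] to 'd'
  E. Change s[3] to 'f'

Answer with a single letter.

Option A: s[2]='g'->'i', delta=(9-7)*7^2 mod 509 = 98, hash=497+98 mod 509 = 86
Option B: s[0]='e'->'a', delta=(1-5)*7^4 mod 509 = 67, hash=497+67 mod 509 = 55 <-- target
Option C: s[3]='b'->'c', delta=(3-2)*7^1 mod 509 = 7, hash=497+7 mod 509 = 504
Option D: s[3]='b'->'d', delta=(4-2)*7^1 mod 509 = 14, hash=497+14 mod 509 = 2
Option E: s[3]='b'->'f', delta=(6-2)*7^1 mod 509 = 28, hash=497+28 mod 509 = 16

Answer: B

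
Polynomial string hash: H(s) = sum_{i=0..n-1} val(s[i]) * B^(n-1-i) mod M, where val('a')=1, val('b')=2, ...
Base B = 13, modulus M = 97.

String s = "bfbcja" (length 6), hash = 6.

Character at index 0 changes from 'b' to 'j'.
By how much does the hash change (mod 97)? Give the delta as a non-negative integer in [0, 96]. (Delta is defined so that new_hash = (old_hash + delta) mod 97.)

Answer: 10

Derivation:
Delta formula: (val(new) - val(old)) * B^(n-1-k) mod M
  val('j') - val('b') = 10 - 2 = 8
  B^(n-1-k) = 13^5 mod 97 = 74
  Delta = 8 * 74 mod 97 = 10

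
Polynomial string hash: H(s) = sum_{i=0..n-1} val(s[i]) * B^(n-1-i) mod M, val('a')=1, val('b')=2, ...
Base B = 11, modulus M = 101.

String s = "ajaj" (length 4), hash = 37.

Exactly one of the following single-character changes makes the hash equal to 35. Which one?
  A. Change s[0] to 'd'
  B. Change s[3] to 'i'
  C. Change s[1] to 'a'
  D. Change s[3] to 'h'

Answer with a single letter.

Answer: D

Derivation:
Option A: s[0]='a'->'d', delta=(4-1)*11^3 mod 101 = 54, hash=37+54 mod 101 = 91
Option B: s[3]='j'->'i', delta=(9-10)*11^0 mod 101 = 100, hash=37+100 mod 101 = 36
Option C: s[1]='j'->'a', delta=(1-10)*11^2 mod 101 = 22, hash=37+22 mod 101 = 59
Option D: s[3]='j'->'h', delta=(8-10)*11^0 mod 101 = 99, hash=37+99 mod 101 = 35 <-- target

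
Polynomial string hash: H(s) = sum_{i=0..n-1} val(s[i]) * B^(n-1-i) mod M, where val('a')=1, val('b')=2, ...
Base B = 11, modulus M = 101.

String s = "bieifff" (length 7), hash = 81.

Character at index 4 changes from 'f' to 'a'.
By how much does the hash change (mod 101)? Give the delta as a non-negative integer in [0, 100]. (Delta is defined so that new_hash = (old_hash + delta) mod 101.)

Delta formula: (val(new) - val(old)) * B^(n-1-k) mod M
  val('a') - val('f') = 1 - 6 = -5
  B^(n-1-k) = 11^2 mod 101 = 20
  Delta = -5 * 20 mod 101 = 1

Answer: 1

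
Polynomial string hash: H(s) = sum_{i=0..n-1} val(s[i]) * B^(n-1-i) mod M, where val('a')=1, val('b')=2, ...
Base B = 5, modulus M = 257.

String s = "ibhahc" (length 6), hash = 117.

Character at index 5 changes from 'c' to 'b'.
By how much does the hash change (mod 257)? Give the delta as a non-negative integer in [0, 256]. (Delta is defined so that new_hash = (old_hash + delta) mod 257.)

Answer: 256

Derivation:
Delta formula: (val(new) - val(old)) * B^(n-1-k) mod M
  val('b') - val('c') = 2 - 3 = -1
  B^(n-1-k) = 5^0 mod 257 = 1
  Delta = -1 * 1 mod 257 = 256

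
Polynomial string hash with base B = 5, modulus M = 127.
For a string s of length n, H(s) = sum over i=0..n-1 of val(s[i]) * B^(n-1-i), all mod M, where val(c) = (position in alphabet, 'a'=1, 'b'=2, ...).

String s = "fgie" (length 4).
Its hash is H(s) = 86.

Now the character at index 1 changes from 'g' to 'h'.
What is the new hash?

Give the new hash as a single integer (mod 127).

val('g') = 7, val('h') = 8
Position k = 1, exponent = n-1-k = 2
B^2 mod M = 5^2 mod 127 = 25
Delta = (8 - 7) * 25 mod 127 = 25
New hash = (86 + 25) mod 127 = 111

Answer: 111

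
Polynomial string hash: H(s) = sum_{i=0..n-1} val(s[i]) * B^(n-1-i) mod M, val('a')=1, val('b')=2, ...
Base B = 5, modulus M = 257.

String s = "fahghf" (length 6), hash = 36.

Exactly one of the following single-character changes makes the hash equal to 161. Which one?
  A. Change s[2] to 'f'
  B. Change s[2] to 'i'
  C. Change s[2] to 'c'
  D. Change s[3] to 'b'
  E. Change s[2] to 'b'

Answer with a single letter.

Answer: B

Derivation:
Option A: s[2]='h'->'f', delta=(6-8)*5^3 mod 257 = 7, hash=36+7 mod 257 = 43
Option B: s[2]='h'->'i', delta=(9-8)*5^3 mod 257 = 125, hash=36+125 mod 257 = 161 <-- target
Option C: s[2]='h'->'c', delta=(3-8)*5^3 mod 257 = 146, hash=36+146 mod 257 = 182
Option D: s[3]='g'->'b', delta=(2-7)*5^2 mod 257 = 132, hash=36+132 mod 257 = 168
Option E: s[2]='h'->'b', delta=(2-8)*5^3 mod 257 = 21, hash=36+21 mod 257 = 57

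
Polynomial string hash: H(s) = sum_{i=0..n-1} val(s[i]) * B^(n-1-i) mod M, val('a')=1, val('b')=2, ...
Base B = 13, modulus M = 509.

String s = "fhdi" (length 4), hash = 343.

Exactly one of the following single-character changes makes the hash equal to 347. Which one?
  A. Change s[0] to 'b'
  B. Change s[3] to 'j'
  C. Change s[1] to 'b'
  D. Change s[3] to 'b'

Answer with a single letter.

Answer: C

Derivation:
Option A: s[0]='f'->'b', delta=(2-6)*13^3 mod 509 = 374, hash=343+374 mod 509 = 208
Option B: s[3]='i'->'j', delta=(10-9)*13^0 mod 509 = 1, hash=343+1 mod 509 = 344
Option C: s[1]='h'->'b', delta=(2-8)*13^2 mod 509 = 4, hash=343+4 mod 509 = 347 <-- target
Option D: s[3]='i'->'b', delta=(2-9)*13^0 mod 509 = 502, hash=343+502 mod 509 = 336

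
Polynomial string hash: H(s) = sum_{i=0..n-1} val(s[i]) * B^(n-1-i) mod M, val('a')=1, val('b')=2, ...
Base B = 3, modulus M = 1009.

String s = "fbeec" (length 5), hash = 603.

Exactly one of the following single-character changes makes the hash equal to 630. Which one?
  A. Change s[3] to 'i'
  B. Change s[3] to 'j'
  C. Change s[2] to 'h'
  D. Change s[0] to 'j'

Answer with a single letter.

Answer: C

Derivation:
Option A: s[3]='e'->'i', delta=(9-5)*3^1 mod 1009 = 12, hash=603+12 mod 1009 = 615
Option B: s[3]='e'->'j', delta=(10-5)*3^1 mod 1009 = 15, hash=603+15 mod 1009 = 618
Option C: s[2]='e'->'h', delta=(8-5)*3^2 mod 1009 = 27, hash=603+27 mod 1009 = 630 <-- target
Option D: s[0]='f'->'j', delta=(10-6)*3^4 mod 1009 = 324, hash=603+324 mod 1009 = 927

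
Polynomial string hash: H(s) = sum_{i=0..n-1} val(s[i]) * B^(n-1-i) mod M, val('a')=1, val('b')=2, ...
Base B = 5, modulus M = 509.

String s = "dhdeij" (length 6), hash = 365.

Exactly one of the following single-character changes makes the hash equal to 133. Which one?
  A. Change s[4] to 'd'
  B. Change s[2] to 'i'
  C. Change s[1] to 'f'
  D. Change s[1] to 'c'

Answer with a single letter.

Answer: C

Derivation:
Option A: s[4]='i'->'d', delta=(4-9)*5^1 mod 509 = 484, hash=365+484 mod 509 = 340
Option B: s[2]='d'->'i', delta=(9-4)*5^3 mod 509 = 116, hash=365+116 mod 509 = 481
Option C: s[1]='h'->'f', delta=(6-8)*5^4 mod 509 = 277, hash=365+277 mod 509 = 133 <-- target
Option D: s[1]='h'->'c', delta=(3-8)*5^4 mod 509 = 438, hash=365+438 mod 509 = 294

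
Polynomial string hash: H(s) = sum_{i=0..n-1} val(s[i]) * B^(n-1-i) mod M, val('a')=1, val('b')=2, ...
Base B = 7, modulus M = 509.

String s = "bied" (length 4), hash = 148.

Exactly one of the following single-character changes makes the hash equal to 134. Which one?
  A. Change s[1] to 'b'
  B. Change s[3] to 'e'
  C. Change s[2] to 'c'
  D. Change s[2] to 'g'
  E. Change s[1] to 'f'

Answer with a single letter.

Option A: s[1]='i'->'b', delta=(2-9)*7^2 mod 509 = 166, hash=148+166 mod 509 = 314
Option B: s[3]='d'->'e', delta=(5-4)*7^0 mod 509 = 1, hash=148+1 mod 509 = 149
Option C: s[2]='e'->'c', delta=(3-5)*7^1 mod 509 = 495, hash=148+495 mod 509 = 134 <-- target
Option D: s[2]='e'->'g', delta=(7-5)*7^1 mod 509 = 14, hash=148+14 mod 509 = 162
Option E: s[1]='i'->'f', delta=(6-9)*7^2 mod 509 = 362, hash=148+362 mod 509 = 1

Answer: C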